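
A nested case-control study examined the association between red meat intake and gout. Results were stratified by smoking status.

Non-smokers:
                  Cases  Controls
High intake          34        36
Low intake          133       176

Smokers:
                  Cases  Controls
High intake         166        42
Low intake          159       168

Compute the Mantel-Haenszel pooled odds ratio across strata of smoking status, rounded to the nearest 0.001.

OR_MH = Σ(aᵢdᵢ/nᵢ) / Σ(bᵢcᵢ/nᵢ), where nᵢ is the stratum total.
Stratum 1 (Non-smokers): n = 379; a·d/n = 34·176/379 = 15.7889; b·c/n = 36·133/379 = 12.6332
Stratum 2 (Smokers): n = 535; a·d/n = 166·168/535 = 52.1271; b·c/n = 42·159/535 = 12.4822
OR_MH = (15.7889 + 52.1271) / (12.6332 + 12.4822) = 67.9160 / 25.1155 = 2.70415

2.704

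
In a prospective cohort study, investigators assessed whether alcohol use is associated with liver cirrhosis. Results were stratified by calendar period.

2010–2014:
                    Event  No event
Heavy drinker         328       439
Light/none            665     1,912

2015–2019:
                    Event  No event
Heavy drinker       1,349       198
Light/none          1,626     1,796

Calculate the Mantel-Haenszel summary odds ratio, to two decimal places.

OR_MH = Σ(aᵢdᵢ/nᵢ) / Σ(bᵢcᵢ/nᵢ), where nᵢ is the stratum total.
Stratum 1 (2010–2014): n = 3344; a·d/n = 328·1912/3344 = 187.5407; b·c/n = 439·665/3344 = 87.3011
Stratum 2 (2015–2019): n = 4969; a·d/n = 1349·1796/4969 = 487.5838; b·c/n = 198·1626/4969 = 64.7913
OR_MH = (187.5407 + 487.5838) / (87.3011 + 64.7913) = 675.1245 / 152.0924 = 4.43891

4.44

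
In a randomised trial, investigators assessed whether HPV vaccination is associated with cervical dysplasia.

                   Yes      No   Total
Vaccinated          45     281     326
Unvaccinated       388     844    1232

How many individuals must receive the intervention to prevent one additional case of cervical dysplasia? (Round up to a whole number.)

6

Risk in treated group = 45/326 = 0.13804; risk in control = 388/1232 = 0.31494.
Absolute risk reduction = 0.31494 − 0.13804 = 0.17690
NNT = 1 / ARR = 1 / 0.17690 = 5.653 → round up → 6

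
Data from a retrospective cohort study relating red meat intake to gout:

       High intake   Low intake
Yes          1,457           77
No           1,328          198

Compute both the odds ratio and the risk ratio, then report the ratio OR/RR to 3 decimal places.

Reading the table with exposure as columns: a = 1457 (High intake, case), b = 1328 (High intake, non-case), c = 77 (Low intake, case), d = 198.
OR = (1457·198)/(1328·77) = 288486/102256 = 2.82121
Risk in exposed = 1457/2785 = 0.52316; risk in unexposed = 77/275 = 0.28000; RR = 1.86843
OR/RR = 2.82121 / 1.86843 = 1.50994
The outcome is not rare, so the OR lies further from 1 than the RR.

1.510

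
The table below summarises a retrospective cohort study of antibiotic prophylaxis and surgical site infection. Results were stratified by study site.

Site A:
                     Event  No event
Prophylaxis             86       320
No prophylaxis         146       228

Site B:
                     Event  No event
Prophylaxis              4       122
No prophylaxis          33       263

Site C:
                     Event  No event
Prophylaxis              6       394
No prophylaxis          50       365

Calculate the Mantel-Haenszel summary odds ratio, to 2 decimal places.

0.32

OR_MH = Σ(aᵢdᵢ/nᵢ) / Σ(bᵢcᵢ/nᵢ), where nᵢ is the stratum total.
Stratum 1 (Site A): n = 780; a·d/n = 86·228/780 = 25.1385; b·c/n = 320·146/780 = 59.8974
Stratum 2 (Site B): n = 422; a·d/n = 4·263/422 = 2.4929; b·c/n = 122·33/422 = 9.5403
Stratum 3 (Site C): n = 815; a·d/n = 6·365/815 = 2.6871; b·c/n = 394·50/815 = 24.1718
OR_MH = (25.1385 + 2.4929 + 2.6871) / (59.8974 + 9.5403 + 24.1718) = 30.3185 / 93.6095 = 0.32388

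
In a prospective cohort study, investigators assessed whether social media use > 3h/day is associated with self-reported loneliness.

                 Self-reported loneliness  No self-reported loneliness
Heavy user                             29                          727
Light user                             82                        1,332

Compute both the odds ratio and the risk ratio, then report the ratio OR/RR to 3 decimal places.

Cells: a = 29, b = 727, c = 82, d = 1332.
OR = (29·1332)/(727·82) = 38628/59614 = 0.64797
Risk in exposed = 29/756 = 0.03836; risk in unexposed = 82/1414 = 0.05799; RR = 0.66147
OR/RR = 0.64797 / 0.66147 = 0.97959
The outcome is rare in both groups, so OR ≈ RR (ratio near 1).

0.980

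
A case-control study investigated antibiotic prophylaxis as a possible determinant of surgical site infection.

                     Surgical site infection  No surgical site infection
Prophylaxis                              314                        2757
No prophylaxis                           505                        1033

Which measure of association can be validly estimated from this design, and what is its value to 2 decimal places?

0.23

Cells: a = 314, b = 2757, c = 505, d = 1033.
This is a case-control study: participants were sampled on outcome status, so risks in the source population cannot be estimated directly — relative risk is not valid here. The odds ratio is the appropriate measure.
OR = (a·d)/(b·c) = (314 × 1033) / (2757 × 505) = 324362 / 1392285 = 0.23297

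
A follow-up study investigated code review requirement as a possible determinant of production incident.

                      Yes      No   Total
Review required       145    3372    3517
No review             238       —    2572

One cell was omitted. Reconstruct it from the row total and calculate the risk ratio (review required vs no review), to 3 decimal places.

The missing cell is in the unexposed row: 2572 − 238 = 2334.
So a = 145, b = 3372, c = 238, d = 2334.
RR = [a/(a+b)] / [c/(c+d)] = (145/3517) / (238/2572) = 0.04123/0.09253 = 0.44554

0.446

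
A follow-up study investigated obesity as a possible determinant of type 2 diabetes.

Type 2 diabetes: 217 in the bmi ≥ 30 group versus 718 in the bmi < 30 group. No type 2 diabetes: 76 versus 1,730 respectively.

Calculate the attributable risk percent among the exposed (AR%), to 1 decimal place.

From the description: a = 217, b = 76, c = 718, d = 1730.
Risk in exposed = 217/293 = 0.74061; risk in unexposed = 718/2448 = 0.29330.
RR = 0.74061/0.29330 = 2.52510
AR% = (RR − 1)/RR × 100 = (2.52510 − 1)/2.52510 × 100 = 60.3977%

60.4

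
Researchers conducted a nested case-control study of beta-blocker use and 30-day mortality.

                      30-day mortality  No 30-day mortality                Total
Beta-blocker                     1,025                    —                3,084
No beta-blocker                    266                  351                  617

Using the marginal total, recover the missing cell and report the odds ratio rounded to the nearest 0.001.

0.657

The missing cell is in the exposed row: 3084 − 1025 = 2059.
So a = 1025, b = 2059, c = 266, d = 351.
OR = (a·d)/(b·c) = (1025 × 351) / (2059 × 266) = 359775 / 547694 = 0.65689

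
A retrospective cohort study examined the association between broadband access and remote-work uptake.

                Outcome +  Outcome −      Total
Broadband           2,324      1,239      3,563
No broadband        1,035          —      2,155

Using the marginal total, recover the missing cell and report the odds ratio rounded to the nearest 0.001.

The missing cell is in the unexposed row: 2155 − 1035 = 1120.
So a = 2324, b = 1239, c = 1035, d = 1120.
OR = (a·d)/(b·c) = (2324 × 1120) / (1239 × 1035) = 2602880 / 1282365 = 2.02975

2.030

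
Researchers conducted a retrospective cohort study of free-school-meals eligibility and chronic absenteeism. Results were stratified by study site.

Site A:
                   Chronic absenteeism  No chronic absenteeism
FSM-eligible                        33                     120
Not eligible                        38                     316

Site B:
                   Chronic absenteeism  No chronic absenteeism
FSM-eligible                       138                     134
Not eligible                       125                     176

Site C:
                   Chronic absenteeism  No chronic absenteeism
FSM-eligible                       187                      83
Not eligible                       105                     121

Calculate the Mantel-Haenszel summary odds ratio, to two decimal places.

1.95

OR_MH = Σ(aᵢdᵢ/nᵢ) / Σ(bᵢcᵢ/nᵢ), where nᵢ is the stratum total.
Stratum 1 (Site A): n = 507; a·d/n = 33·316/507 = 20.5680; b·c/n = 120·38/507 = 8.9941
Stratum 2 (Site B): n = 573; a·d/n = 138·176/573 = 42.3874; b·c/n = 134·125/573 = 29.2321
Stratum 3 (Site C): n = 496; a·d/n = 187·121/496 = 45.6190; b·c/n = 83·105/496 = 17.5706
OR_MH = (20.5680 + 42.3874 + 45.6190) / (8.9941 + 29.2321 + 17.5706) = 108.5744 / 55.7968 = 1.94589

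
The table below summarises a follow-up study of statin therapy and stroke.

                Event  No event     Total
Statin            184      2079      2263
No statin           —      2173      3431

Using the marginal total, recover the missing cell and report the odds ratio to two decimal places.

The missing cell is in the unexposed row: 3431 − 2173 = 1258.
So a = 184, b = 2079, c = 1258, d = 2173.
OR = (a·d)/(b·c) = (184 × 2173) / (2079 × 1258) = 399832 / 2615382 = 0.15288

0.15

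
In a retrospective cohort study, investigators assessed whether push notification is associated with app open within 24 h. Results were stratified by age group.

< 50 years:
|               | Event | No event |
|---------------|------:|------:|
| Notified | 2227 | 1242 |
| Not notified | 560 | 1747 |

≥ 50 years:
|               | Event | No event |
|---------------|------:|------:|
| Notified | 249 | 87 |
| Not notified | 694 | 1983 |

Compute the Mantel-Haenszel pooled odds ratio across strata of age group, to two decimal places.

OR_MH = Σ(aᵢdᵢ/nᵢ) / Σ(bᵢcᵢ/nᵢ), where nᵢ is the stratum total.
Stratum 1 (< 50 years): n = 5776; a·d/n = 2227·1747/5776 = 673.5750; b·c/n = 1242·560/5776 = 120.4155
Stratum 2 (≥ 50 years): n = 3013; a·d/n = 249·1983/3013 = 163.8789; b·c/n = 87·694/3013 = 20.0392
OR_MH = (673.5750 + 163.8789) / (120.4155 + 20.0392) = 837.4538 / 140.4547 = 5.96245

5.96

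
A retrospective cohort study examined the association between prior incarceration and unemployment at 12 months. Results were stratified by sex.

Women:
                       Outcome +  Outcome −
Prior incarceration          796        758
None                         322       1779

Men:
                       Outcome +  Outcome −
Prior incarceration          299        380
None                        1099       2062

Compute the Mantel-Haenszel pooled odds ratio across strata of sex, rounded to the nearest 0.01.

3.12

OR_MH = Σ(aᵢdᵢ/nᵢ) / Σ(bᵢcᵢ/nᵢ), where nᵢ is the stratum total.
Stratum 1 (Women): n = 3655; a·d/n = 796·1779/3655 = 387.4375; b·c/n = 758·322/3655 = 66.7787
Stratum 2 (Men): n = 3840; a·d/n = 299·2062/3840 = 160.5568; b·c/n = 380·1099/3840 = 108.7552
OR_MH = (387.4375 + 160.5568) / (66.7787 + 108.7552) = 547.9943 / 175.5339 = 3.12187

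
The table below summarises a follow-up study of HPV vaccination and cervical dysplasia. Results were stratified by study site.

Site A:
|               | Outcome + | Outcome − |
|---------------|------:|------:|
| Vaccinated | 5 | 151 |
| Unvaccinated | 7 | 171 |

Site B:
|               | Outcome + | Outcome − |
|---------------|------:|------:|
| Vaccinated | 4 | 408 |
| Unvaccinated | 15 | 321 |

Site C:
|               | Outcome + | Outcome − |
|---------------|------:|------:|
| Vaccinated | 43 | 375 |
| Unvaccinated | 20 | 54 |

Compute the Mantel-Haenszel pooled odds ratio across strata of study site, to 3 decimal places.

OR_MH = Σ(aᵢdᵢ/nᵢ) / Σ(bᵢcᵢ/nᵢ), where nᵢ is the stratum total.
Stratum 1 (Site A): n = 334; a·d/n = 5·171/334 = 2.5599; b·c/n = 151·7/334 = 3.1647
Stratum 2 (Site B): n = 748; a·d/n = 4·321/748 = 1.7166; b·c/n = 408·15/748 = 8.1818
Stratum 3 (Site C): n = 492; a·d/n = 43·54/492 = 4.7195; b·c/n = 375·20/492 = 15.2439
OR_MH = (2.5599 + 1.7166 + 4.7195) / (3.1647 + 8.1818 + 15.2439) = 8.9960 / 26.5904 = 0.33832

0.338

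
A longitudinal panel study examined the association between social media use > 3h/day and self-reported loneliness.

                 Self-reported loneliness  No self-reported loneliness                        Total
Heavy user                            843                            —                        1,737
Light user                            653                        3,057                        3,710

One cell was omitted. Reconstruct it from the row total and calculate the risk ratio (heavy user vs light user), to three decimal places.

The missing cell is in the exposed row: 1737 − 843 = 894.
So a = 843, b = 894, c = 653, d = 3057.
RR = [a/(a+b)] / [c/(c+d)] = (843/1737) / (653/3710) = 0.48532/0.17601 = 2.75733

2.757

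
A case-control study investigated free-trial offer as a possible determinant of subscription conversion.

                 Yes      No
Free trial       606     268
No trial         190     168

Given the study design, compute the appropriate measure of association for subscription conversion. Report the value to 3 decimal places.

1.999

Cells: a = 606, b = 268, c = 190, d = 168.
This is a case-control study: participants were sampled on outcome status, so risks in the source population cannot be estimated directly — relative risk is not valid here. The odds ratio is the appropriate measure.
OR = (a·d)/(b·c) = (606 × 168) / (268 × 190) = 101808 / 50920 = 1.99937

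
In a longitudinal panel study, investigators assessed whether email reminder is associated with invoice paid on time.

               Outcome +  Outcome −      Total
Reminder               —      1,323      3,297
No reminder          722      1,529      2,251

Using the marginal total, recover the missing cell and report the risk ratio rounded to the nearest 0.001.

1.867

The missing cell is in the exposed row: 3297 − 1323 = 1974.
So a = 1974, b = 1323, c = 722, d = 1529.
RR = [a/(a+b)] / [c/(c+d)] = (1974/3297) / (722/2251) = 0.59873/0.32075 = 1.86667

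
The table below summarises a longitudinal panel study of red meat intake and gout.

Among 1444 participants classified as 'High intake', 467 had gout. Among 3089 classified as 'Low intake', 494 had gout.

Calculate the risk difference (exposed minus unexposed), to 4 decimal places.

0.1635

From the description: a = 467, b = 977, c = 494, d = 2595.
Risk in exposed = 467/1444 = 0.323407; risk in unexposed = 494/3089 = 0.159922.
Risk difference = 0.323407 − 0.159922 = 0.163485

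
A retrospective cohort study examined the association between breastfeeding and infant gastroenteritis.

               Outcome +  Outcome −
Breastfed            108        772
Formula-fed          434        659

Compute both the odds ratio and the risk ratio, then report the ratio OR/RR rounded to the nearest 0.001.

Cells: a = 108, b = 772, c = 434, d = 659.
OR = (108·659)/(772·434) = 71172/335048 = 0.21242
Risk in exposed = 108/880 = 0.12273; risk in unexposed = 434/1093 = 0.39707; RR = 0.30908
OR/RR = 0.21242 / 0.30908 = 0.68728
The outcome is not rare, so the OR lies further from 1 than the RR.

0.687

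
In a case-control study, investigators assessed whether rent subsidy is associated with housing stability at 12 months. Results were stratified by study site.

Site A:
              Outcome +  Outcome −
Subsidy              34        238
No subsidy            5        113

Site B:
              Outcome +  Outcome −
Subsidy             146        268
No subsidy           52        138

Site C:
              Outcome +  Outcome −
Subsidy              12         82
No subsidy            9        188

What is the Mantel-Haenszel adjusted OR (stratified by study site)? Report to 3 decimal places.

1.778

OR_MH = Σ(aᵢdᵢ/nᵢ) / Σ(bᵢcᵢ/nᵢ), where nᵢ is the stratum total.
Stratum 1 (Site A): n = 390; a·d/n = 34·113/390 = 9.8513; b·c/n = 238·5/390 = 3.0513
Stratum 2 (Site B): n = 604; a·d/n = 146·138/604 = 33.3576; b·c/n = 268·52/604 = 23.0728
Stratum 3 (Site C): n = 291; a·d/n = 12·188/291 = 7.7526; b·c/n = 82·9/291 = 2.5361
OR_MH = (9.8513 + 33.3576 + 7.7526) / (3.0513 + 23.0728 + 2.5361) = 50.9615 / 28.6602 = 1.77813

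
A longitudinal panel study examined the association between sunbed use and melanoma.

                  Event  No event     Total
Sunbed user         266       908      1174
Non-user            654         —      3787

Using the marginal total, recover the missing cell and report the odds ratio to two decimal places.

The missing cell is in the unexposed row: 3787 − 654 = 3133.
So a = 266, b = 908, c = 654, d = 3133.
OR = (a·d)/(b·c) = (266 × 3133) / (908 × 654) = 833378 / 593832 = 1.40339

1.40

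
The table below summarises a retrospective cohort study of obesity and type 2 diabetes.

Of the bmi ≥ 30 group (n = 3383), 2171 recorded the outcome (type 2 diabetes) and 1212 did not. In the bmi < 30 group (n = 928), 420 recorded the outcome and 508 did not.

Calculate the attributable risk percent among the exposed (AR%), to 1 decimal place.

29.5

From the description: a = 2171, b = 1212, c = 420, d = 508.
Risk in exposed = 2171/3383 = 0.64174; risk in unexposed = 420/928 = 0.45259.
RR = 0.64174/0.45259 = 1.41794
AR% = (RR − 1)/RR × 100 = (1.41794 − 1)/1.41794 × 100 = 29.4749%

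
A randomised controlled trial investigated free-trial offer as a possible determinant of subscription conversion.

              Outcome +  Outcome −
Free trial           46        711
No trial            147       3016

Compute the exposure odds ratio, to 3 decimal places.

Cells: a = 46, b = 711, c = 147, d = 3016.
OR = (a·d)/(b·c) = (46 × 3016) / (711 × 147) = 138736 / 104517 = 1.32740
The odds of subscription conversion are about 1.33 times as high in the free trial group.

1.327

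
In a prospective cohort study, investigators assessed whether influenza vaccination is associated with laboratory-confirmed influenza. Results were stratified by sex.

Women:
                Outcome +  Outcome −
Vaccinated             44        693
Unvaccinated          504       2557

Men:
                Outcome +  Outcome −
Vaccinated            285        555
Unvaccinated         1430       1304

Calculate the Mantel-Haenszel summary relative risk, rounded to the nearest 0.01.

0.58

RR_MH = Σ(aᵢ·n₀ᵢ/nᵢ) / Σ(cᵢ·n₁ᵢ/nᵢ), with n₁ᵢ = aᵢ+bᵢ (exposed), n₀ᵢ = cᵢ+dᵢ (unexposed), nᵢ = n₁ᵢ+n₀ᵢ.
Stratum 1 (Women): n₁ = 737, n₀ = 3061, n = 3798; a·n₀/n = 44·3061/3798 = 35.4618; c·n₁/n = 504·737/3798 = 97.8009
Stratum 2 (Men): n₁ = 840, n₀ = 2734, n = 3574; a·n₀/n = 285·2734/3574 = 218.0162; c·n₁/n = 1430·840/3574 = 336.0940
RR_MH = (35.4618 + 218.0162) / (97.8009 + 336.0940) = 253.4781 / 433.8950 = 0.58419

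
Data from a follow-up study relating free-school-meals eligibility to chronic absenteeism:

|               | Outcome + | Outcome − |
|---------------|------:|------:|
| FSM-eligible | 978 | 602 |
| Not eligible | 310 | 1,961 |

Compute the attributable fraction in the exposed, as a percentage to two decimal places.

Cells: a = 978, b = 602, c = 310, d = 1961.
Risk in exposed = 978/1580 = 0.61899; risk in unexposed = 310/2271 = 0.13650.
RR = 0.61899/0.13650 = 4.53458
AR% = (RR − 1)/RR × 100 = (4.53458 − 1)/4.53458 × 100 = 77.9472%

77.95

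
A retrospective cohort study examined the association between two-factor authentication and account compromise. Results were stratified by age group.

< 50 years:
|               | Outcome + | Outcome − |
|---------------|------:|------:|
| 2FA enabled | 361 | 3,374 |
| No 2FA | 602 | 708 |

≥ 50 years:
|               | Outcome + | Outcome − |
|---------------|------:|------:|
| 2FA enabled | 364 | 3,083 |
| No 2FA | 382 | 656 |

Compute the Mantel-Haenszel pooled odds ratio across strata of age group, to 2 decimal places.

OR_MH = Σ(aᵢdᵢ/nᵢ) / Σ(bᵢcᵢ/nᵢ), where nᵢ is the stratum total.
Stratum 1 (< 50 years): n = 5045; a·d/n = 361·708/5045 = 50.6616; b·c/n = 3374·602/5045 = 402.6061
Stratum 2 (≥ 50 years): n = 4485; a·d/n = 364·656/4485 = 53.2406; b·c/n = 3083·382/4485 = 262.5877
OR_MH = (50.6616 + 53.2406) / (402.6061 + 262.5877) = 103.9022 / 665.1939 = 0.15620

0.16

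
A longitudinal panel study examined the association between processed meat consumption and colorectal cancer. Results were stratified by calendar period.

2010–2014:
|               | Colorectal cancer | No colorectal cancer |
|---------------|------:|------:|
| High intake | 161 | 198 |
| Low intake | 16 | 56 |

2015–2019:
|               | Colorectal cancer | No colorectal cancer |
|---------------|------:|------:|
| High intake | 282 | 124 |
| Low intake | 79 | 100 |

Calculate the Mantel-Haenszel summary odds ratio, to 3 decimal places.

2.869

OR_MH = Σ(aᵢdᵢ/nᵢ) / Σ(bᵢcᵢ/nᵢ), where nᵢ is the stratum total.
Stratum 1 (2010–2014): n = 431; a·d/n = 161·56/431 = 20.9188; b·c/n = 198·16/431 = 7.3503
Stratum 2 (2015–2019): n = 585; a·d/n = 282·100/585 = 48.2051; b·c/n = 124·79/585 = 16.7453
OR_MH = (20.9188 + 48.2051) / (7.3503 + 16.7453) = 69.1239 / 24.0956 = 2.86873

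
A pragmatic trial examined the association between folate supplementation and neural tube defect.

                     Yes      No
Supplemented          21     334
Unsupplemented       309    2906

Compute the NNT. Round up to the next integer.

Risk in treated group = 21/355 = 0.05915; risk in control = 309/3215 = 0.09611.
Absolute risk reduction = 0.09611 − 0.05915 = 0.03696
NNT = 1 / ARR = 1 / 0.03696 = 27.058 → round up → 28

28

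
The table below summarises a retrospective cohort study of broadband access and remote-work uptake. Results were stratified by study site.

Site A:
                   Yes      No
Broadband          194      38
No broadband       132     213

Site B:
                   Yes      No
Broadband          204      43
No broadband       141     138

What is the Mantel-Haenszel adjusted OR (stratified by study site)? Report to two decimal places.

6.19

OR_MH = Σ(aᵢdᵢ/nᵢ) / Σ(bᵢcᵢ/nᵢ), where nᵢ is the stratum total.
Stratum 1 (Site A): n = 577; a·d/n = 194·213/577 = 71.6153; b·c/n = 38·132/577 = 8.6932
Stratum 2 (Site B): n = 526; a·d/n = 204·138/526 = 53.5209; b·c/n = 43·141/526 = 11.5266
OR_MH = (71.6153 + 53.5209) / (8.6932 + 11.5266) = 125.1362 / 20.2199 = 6.18878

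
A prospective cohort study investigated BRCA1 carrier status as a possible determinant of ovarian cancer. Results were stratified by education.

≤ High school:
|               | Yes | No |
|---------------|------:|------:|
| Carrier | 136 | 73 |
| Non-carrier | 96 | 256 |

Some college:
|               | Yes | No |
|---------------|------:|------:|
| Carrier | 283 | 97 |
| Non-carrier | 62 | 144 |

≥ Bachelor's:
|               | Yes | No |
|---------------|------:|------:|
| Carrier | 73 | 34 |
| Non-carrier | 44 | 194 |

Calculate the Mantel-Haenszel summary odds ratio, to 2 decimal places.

OR_MH = Σ(aᵢdᵢ/nᵢ) / Σ(bᵢcᵢ/nᵢ), where nᵢ is the stratum total.
Stratum 1 (≤ High school): n = 561; a·d/n = 136·256/561 = 62.0606; b·c/n = 73·96/561 = 12.4920
Stratum 2 (Some college): n = 586; a·d/n = 283·144/586 = 69.5427; b·c/n = 97·62/586 = 10.2628
Stratum 3 (≥ Bachelor's): n = 345; a·d/n = 73·194/345 = 41.0493; b·c/n = 34·44/345 = 4.3362
OR_MH = (62.0606 + 69.5427 + 41.0493) / (12.4920 + 10.2628 + 4.3362) = 172.6525 / 27.0910 = 6.37306

6.37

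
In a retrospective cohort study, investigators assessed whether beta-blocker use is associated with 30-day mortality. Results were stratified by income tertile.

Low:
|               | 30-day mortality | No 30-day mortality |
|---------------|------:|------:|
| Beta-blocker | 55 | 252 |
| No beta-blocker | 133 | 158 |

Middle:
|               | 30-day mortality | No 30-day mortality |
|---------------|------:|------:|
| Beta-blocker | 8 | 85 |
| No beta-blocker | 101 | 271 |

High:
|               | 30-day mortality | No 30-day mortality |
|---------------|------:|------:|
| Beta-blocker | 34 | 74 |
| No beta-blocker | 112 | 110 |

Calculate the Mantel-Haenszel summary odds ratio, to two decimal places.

0.31

OR_MH = Σ(aᵢdᵢ/nᵢ) / Σ(bᵢcᵢ/nᵢ), where nᵢ is the stratum total.
Stratum 1 (Low): n = 598; a·d/n = 55·158/598 = 14.5318; b·c/n = 252·133/598 = 56.0468
Stratum 2 (Middle): n = 465; a·d/n = 8·271/465 = 4.6624; b·c/n = 85·101/465 = 18.4624
Stratum 3 (High): n = 330; a·d/n = 34·110/330 = 11.3333; b·c/n = 74·112/330 = 25.1152
OR_MH = (14.5318 + 4.6624 + 11.3333) / (56.0468 + 18.4624 + 25.1152) = 30.5275 / 99.6243 = 0.30643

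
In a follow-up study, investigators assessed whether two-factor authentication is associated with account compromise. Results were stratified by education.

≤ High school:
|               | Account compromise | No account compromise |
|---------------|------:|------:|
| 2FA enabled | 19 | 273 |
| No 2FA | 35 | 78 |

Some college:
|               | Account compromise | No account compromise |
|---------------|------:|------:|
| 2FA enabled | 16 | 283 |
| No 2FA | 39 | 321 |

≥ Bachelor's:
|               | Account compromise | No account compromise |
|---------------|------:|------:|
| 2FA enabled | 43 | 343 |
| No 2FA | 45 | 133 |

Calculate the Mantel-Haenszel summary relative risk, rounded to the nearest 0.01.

0.37

RR_MH = Σ(aᵢ·n₀ᵢ/nᵢ) / Σ(cᵢ·n₁ᵢ/nᵢ), with n₁ᵢ = aᵢ+bᵢ (exposed), n₀ᵢ = cᵢ+dᵢ (unexposed), nᵢ = n₁ᵢ+n₀ᵢ.
Stratum 1 (≤ High school): n₁ = 292, n₀ = 113, n = 405; a·n₀/n = 19·113/405 = 5.3012; c·n₁/n = 35·292/405 = 25.2346
Stratum 2 (Some college): n₁ = 299, n₀ = 360, n = 659; a·n₀/n = 16·360/659 = 8.7405; c·n₁/n = 39·299/659 = 17.6950
Stratum 3 (≥ Bachelor's): n₁ = 386, n₀ = 178, n = 564; a·n₀/n = 43·178/564 = 13.5709; c·n₁/n = 45·386/564 = 30.7979
RR_MH = (5.3012 + 8.7405 + 13.5709) / (25.2346 + 17.6950 + 30.7979) = 27.6127 / 73.7274 = 0.37452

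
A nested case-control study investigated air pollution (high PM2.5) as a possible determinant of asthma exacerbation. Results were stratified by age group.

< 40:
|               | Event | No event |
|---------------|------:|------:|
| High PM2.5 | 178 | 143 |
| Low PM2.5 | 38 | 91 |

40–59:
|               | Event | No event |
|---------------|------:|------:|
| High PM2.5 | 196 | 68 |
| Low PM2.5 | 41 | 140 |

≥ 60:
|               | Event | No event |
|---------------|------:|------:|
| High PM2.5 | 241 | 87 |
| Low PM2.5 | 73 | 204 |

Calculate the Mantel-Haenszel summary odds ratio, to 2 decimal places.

OR_MH = Σ(aᵢdᵢ/nᵢ) / Σ(bᵢcᵢ/nᵢ), where nᵢ is the stratum total.
Stratum 1 (< 40): n = 450; a·d/n = 178·91/450 = 35.9956; b·c/n = 143·38/450 = 12.0756
Stratum 2 (40–59): n = 445; a·d/n = 196·140/445 = 61.6629; b·c/n = 68·41/445 = 6.2652
Stratum 3 (≥ 60): n = 605; a·d/n = 241·204/605 = 81.2628; b·c/n = 87·73/605 = 10.4975
OR_MH = (35.9956 + 61.6629 + 81.2628) / (12.0756 + 6.2652 + 10.4975) = 178.9213 / 28.8382 = 6.20431

6.20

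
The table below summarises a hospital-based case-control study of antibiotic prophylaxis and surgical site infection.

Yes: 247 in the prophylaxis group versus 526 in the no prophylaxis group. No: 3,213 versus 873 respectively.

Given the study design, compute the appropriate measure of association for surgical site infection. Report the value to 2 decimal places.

From the description: a = 247, b = 3213, c = 526, d = 873.
This is a hospital-based case-control study: participants were sampled on outcome status, so risks in the source population cannot be estimated directly — relative risk is not valid here. The odds ratio is the appropriate measure.
OR = (a·d)/(b·c) = (247 × 873) / (3213 × 526) = 215631 / 1690038 = 0.12759

0.13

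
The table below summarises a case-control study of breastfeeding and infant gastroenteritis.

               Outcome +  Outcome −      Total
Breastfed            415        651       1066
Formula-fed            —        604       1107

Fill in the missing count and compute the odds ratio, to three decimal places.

The missing cell is in the unexposed row: 1107 − 604 = 503.
So a = 415, b = 651, c = 503, d = 604.
OR = (a·d)/(b·c) = (415 × 604) / (651 × 503) = 250660 / 327453 = 0.76548

0.765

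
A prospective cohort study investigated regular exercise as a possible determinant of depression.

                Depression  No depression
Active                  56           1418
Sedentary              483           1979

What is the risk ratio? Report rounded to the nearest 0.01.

Cells: a = 56, b = 1418, c = 483, d = 1979.
Risk in exposed = 56/1474 = 0.03799; risk in unexposed = 483/2462 = 0.19618.
RR = 0.03799 / 0.19618 = 0.19366
The risk is 81% lower among the exposed than among the unexposed.

0.19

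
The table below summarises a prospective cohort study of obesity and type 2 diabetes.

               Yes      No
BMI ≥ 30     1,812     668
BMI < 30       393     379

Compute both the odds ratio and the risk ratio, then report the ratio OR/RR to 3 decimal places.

1.823

Cells: a = 1812, b = 668, c = 393, d = 379.
OR = (1812·379)/(668·393) = 686748/262524 = 2.61594
Risk in exposed = 1812/2480 = 0.73065; risk in unexposed = 393/772 = 0.50907; RR = 1.43526
OR/RR = 2.61594 / 1.43526 = 1.82262
The outcome is not rare, so the OR lies further from 1 than the RR.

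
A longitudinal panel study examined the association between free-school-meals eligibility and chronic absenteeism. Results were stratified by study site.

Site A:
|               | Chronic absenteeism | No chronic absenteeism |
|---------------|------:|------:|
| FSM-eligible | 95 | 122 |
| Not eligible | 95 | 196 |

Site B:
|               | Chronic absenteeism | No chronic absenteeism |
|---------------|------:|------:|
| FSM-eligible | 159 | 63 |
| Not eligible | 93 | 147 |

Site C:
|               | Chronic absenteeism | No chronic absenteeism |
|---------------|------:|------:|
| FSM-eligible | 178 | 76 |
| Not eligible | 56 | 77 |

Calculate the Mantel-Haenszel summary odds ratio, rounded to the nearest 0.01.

2.64

OR_MH = Σ(aᵢdᵢ/nᵢ) / Σ(bᵢcᵢ/nᵢ), where nᵢ is the stratum total.
Stratum 1 (Site A): n = 508; a·d/n = 95·196/508 = 36.6535; b·c/n = 122·95/508 = 22.8150
Stratum 2 (Site B): n = 462; a·d/n = 159·147/462 = 50.5909; b·c/n = 63·93/462 = 12.6818
Stratum 3 (Site C): n = 387; a·d/n = 178·77/387 = 35.4160; b·c/n = 76·56/387 = 10.9974
OR_MH = (36.6535 + 50.5909 + 35.4160) / (22.8150 + 12.6818 + 10.9974) = 122.6605 / 46.4942 = 2.63819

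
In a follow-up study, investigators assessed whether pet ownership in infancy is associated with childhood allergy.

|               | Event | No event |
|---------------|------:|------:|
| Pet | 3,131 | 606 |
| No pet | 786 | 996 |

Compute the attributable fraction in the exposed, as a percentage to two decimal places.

Cells: a = 3131, b = 606, c = 786, d = 996.
Risk in exposed = 3131/3737 = 0.83784; risk in unexposed = 786/1782 = 0.44108.
RR = 0.83784/0.44108 = 1.89953
AR% = (RR − 1)/RR × 100 = (1.89953 − 1)/1.89953 × 100 = 47.3553%

47.36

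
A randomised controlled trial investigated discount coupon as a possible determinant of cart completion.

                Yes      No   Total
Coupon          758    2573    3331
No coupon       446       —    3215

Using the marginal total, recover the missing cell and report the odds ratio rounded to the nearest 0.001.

1.829

The missing cell is in the unexposed row: 3215 − 446 = 2769.
So a = 758, b = 2573, c = 446, d = 2769.
OR = (a·d)/(b·c) = (758 × 2769) / (2573 × 446) = 2098902 / 1147558 = 1.82902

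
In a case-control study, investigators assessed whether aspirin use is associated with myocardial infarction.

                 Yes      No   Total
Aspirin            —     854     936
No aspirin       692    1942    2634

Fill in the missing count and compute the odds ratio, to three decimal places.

The missing cell is in the exposed row: 936 − 854 = 82.
So a = 82, b = 854, c = 692, d = 1942.
OR = (a·d)/(b·c) = (82 × 1942) / (854 × 692) = 159244 / 590968 = 0.26946

0.269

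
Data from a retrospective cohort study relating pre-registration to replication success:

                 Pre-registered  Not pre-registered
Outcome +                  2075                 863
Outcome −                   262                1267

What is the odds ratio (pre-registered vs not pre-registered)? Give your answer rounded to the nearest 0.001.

11.627

Reading the table with exposure as columns: a = 2075 (Pre-registered, case), b = 262 (Pre-registered, non-case), c = 863 (Not pre-registered, case), d = 1267.
OR = (a·d)/(b·c) = (2075 × 1267) / (262 × 863) = 2629025 / 226106 = 11.62740
The odds of replication success are about 11.63 times as high in the pre-registered group.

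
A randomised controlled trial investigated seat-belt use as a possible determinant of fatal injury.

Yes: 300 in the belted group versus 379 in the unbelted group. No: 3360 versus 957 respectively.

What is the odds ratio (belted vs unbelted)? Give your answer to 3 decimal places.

From the description: a = 300, b = 3360, c = 379, d = 957.
OR = (a·d)/(b·c) = (300 × 957) / (3360 × 379) = 287100 / 1273440 = 0.22545
Exposure is associated with lower odds of fatal injury (OR = 0.23 < 1).

0.225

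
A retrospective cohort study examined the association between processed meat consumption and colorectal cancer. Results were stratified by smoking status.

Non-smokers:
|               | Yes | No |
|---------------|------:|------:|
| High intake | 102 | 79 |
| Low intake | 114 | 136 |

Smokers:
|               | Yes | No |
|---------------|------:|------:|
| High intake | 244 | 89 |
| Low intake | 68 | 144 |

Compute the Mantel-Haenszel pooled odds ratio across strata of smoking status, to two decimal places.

3.02

OR_MH = Σ(aᵢdᵢ/nᵢ) / Σ(bᵢcᵢ/nᵢ), where nᵢ is the stratum total.
Stratum 1 (Non-smokers): n = 431; a·d/n = 102·136/431 = 32.1856; b·c/n = 79·114/431 = 20.8956
Stratum 2 (Smokers): n = 545; a·d/n = 244·144/545 = 64.4697; b·c/n = 89·68/545 = 11.1046
OR_MH = (32.1856 + 64.4697) / (20.8956 + 11.1046) = 96.6553 / 32.0002 = 3.02046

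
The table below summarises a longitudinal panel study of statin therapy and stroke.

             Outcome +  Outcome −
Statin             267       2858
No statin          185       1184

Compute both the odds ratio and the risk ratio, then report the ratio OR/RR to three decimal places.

0.946

Cells: a = 267, b = 2858, c = 185, d = 1184.
OR = (267·1184)/(2858·185) = 316128/528730 = 0.59790
Risk in exposed = 267/3125 = 0.08544; risk in unexposed = 185/1369 = 0.13514; RR = 0.63226
OR/RR = 0.59790 / 0.63226 = 0.94566
The outcome is not rare, so the OR lies further from 1 than the RR.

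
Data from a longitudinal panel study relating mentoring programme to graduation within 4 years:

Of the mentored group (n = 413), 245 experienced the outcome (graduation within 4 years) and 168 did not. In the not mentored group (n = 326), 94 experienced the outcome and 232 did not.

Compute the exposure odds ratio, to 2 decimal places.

3.60

From the description: a = 245, b = 168, c = 94, d = 232.
OR = (a·d)/(b·c) = (245 × 232) / (168 × 94) = 56840 / 15792 = 3.59929
The odds of graduation within 4 years are about 3.60 times as high in the mentored group.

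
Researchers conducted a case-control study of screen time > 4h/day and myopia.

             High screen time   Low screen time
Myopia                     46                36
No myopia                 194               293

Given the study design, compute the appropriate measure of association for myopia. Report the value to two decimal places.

1.93

Reading the table with exposure as columns: a = 46 (High screen time, case), b = 194 (High screen time, non-case), c = 36 (Low screen time, case), d = 293.
This is a case-control study: participants were sampled on outcome status, so risks in the source population cannot be estimated directly — relative risk is not valid here. The odds ratio is the appropriate measure.
OR = (a·d)/(b·c) = (46 × 293) / (194 × 36) = 13478 / 6984 = 1.92984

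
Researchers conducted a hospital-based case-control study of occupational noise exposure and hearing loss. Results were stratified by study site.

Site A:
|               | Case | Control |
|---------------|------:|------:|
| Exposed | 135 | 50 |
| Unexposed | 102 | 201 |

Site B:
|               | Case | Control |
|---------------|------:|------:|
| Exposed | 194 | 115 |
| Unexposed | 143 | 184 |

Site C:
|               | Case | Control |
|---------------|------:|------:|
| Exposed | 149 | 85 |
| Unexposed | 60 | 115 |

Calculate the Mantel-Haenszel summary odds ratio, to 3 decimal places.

OR_MH = Σ(aᵢdᵢ/nᵢ) / Σ(bᵢcᵢ/nᵢ), where nᵢ is the stratum total.
Stratum 1 (Site A): n = 488; a·d/n = 135·201/488 = 55.6045; b·c/n = 50·102/488 = 10.4508
Stratum 2 (Site B): n = 636; a·d/n = 194·184/636 = 56.1258; b·c/n = 115·143/636 = 25.8569
Stratum 3 (Site C): n = 409; a·d/n = 149·115/409 = 41.8949; b·c/n = 85·60/409 = 12.4694
OR_MH = (55.6045 + 56.1258 + 41.8949) / (10.4508 + 25.8569 + 12.4694) = 153.6252 / 48.7772 = 3.14953

3.150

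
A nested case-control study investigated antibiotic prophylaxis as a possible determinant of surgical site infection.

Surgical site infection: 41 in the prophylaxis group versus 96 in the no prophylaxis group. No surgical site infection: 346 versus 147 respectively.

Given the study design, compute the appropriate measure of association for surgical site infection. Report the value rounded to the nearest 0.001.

0.181

From the description: a = 41, b = 346, c = 96, d = 147.
This is a nested case-control study: participants were sampled on outcome status, so risks in the source population cannot be estimated directly — relative risk is not valid here. The odds ratio is the appropriate measure.
OR = (a·d)/(b·c) = (41 × 147) / (346 × 96) = 6027 / 33216 = 0.18145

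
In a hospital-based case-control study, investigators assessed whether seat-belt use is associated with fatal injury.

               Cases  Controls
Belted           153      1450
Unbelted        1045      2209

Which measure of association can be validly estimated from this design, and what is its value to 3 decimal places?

0.223

Cells: a = 153, b = 1450, c = 1045, d = 2209.
This is a hospital-based case-control study: participants were sampled on outcome status, so risks in the source population cannot be estimated directly — relative risk is not valid here. The odds ratio is the appropriate measure.
OR = (a·d)/(b·c) = (153 × 2209) / (1450 × 1045) = 337977 / 1515250 = 0.22305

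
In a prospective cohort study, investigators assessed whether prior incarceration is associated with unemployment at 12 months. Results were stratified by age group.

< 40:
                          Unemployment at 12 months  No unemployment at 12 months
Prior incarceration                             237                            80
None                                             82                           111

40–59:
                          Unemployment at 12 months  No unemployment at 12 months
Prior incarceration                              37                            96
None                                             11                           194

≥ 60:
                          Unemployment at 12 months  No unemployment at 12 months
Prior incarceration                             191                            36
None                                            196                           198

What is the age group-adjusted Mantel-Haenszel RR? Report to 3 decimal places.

1.838

RR_MH = Σ(aᵢ·n₀ᵢ/nᵢ) / Σ(cᵢ·n₁ᵢ/nᵢ), with n₁ᵢ = aᵢ+bᵢ (exposed), n₀ᵢ = cᵢ+dᵢ (unexposed), nᵢ = n₁ᵢ+n₀ᵢ.
Stratum 1 (< 40): n₁ = 317, n₀ = 193, n = 510; a·n₀/n = 237·193/510 = 89.6882; c·n₁/n = 82·317/510 = 50.9686
Stratum 2 (40–59): n₁ = 133, n₀ = 205, n = 338; a·n₀/n = 37·205/338 = 22.4408; c·n₁/n = 11·133/338 = 4.3284
Stratum 3 (≥ 60): n₁ = 227, n₀ = 394, n = 621; a·n₀/n = 191·394/621 = 121.1820; c·n₁/n = 196·227/621 = 71.6457
RR_MH = (89.6882 + 22.4408 + 121.1820) / (50.9686 + 4.3284 + 71.6457) = 233.3110 / 126.9428 = 1.83792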